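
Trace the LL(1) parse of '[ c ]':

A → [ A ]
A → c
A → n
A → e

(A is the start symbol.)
LL(1) parsing maintains a stack (initially the start symbol over $) and the input. At each step: if the stack top is a terminal, match it against the current input token; if it is a non-terminal N, replace it with the RHS of M[N, lookahead] (the unique production whose predict set contains the lookahead).

Stack is shown with the top on the left.

Stack    Input    Action
------------------------
A $      [ c ] $  output A → [ A ]
[ A ] $  [ c ] $  match '['
A ] $    c ] $    output A → c
c ] $    c ] $    match 'c'
] $      ] $      match ']'
$        $        accept

The string is accepted.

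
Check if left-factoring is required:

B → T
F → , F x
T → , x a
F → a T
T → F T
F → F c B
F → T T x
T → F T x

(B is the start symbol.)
Yes, T has productions with common prefix 'F T'

Left-factoring is needed when two productions for the same non-terminal
share a common prefix on the right-hand side.

Productions for F:
  F → , F x
  F → a T
  F → F c B
  F → T T x
Productions for T:
  T → , x a
  T → F T
  T → F T x

Found common prefix 'F T' in productions for T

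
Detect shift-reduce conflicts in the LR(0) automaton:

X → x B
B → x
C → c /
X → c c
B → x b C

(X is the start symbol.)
Yes — I5: [B → x .] vs [B → x . b C]

A shift-reduce conflict occurs when an LR(0) state has both:
  - a complete (reduce) item [A → α .] (dot at the end), and
  - a shift item [B → β . c γ] (dot before a terminal).

Augment with X' → X and build the canonical LR(0) collection (I0 = CLOSURE({[X' → . X]}), then GOTO on every symbol after a dot until no new states appear). It has 11 states:
  I0: { [X → . c c], [X → . x B], [X' → . X] }  — shift
  I1: { [X' → X .] }  — accept
  I2: { [X → c . c] }  — shift
  I3: { [B → . x b C], [B → . x], [X → x . B] }  — shift
  I4: { [X → x B .] }  — reduce
  I5: { [B → x . b C], [B → x .] }  — shift, reduce
  I6: { [B → x b . C], [C → . c /] }  — shift
  I7: { [B → x b C .] }  — reduce
  I8: { [C → c . /] }  — shift
  I9: { [C → c / .] }  — reduce
  I10: { [X → c c .] }  — reduce

I5 contains reduce item [B → x .] and shift item [B → x . b C] — shift-reduce conflict.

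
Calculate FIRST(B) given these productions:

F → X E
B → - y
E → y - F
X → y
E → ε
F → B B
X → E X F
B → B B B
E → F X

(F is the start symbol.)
From B → - y:
  - '-' is a terminal: add '-' and stop
From B → B B B:
  - B is the symbol being defined: contributes nothing new
    B is not nullable, so stop

Collecting: FIRST(B) = { '-' }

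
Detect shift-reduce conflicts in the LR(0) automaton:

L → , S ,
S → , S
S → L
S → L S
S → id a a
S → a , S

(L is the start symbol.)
Yes — I4: [S → L .] vs [L → . , S ,]; I14: [S → , S .] vs [L → , S . ,]

Augment with L' → L and build the canonical LR(0) collection (I0 = CLOSURE({[L' → . L]}), then GOTO on every symbol after a dot until no new states appear). It has 15 states:
  I0: { [L → . , S ,], [L' → . L] }  — shift
  I1: { [L → , . S ,], [L → . , S ,], [S → . , S], [S → . L S], [S → . L], [S → . a , S], [S → . id a a] }  — shift
  I2: { [L' → L .] }  — accept
  I3: { [L → , . S ,], [L → . , S ,], [S → , . S], [S → . , S], [S → . L S], [S → . L], [S → . a , S], [S → . id a a] }  — shift
  I4: { [L → . , S ,], [S → . , S], [S → . L S], [S → . L], [S → . a , S], [S → . id a a], [S → L . S], [S → L .] }  — shift, reduce
  I5: { [L → , S . ,] }  — shift
  I6: { [S → a . , S] }  — shift
  I7: { [S → id . a a] }  — shift
  I8: { [S → id a . a] }  — shift
  I9: { [S → id a a .] }  — reduce
  I10: { [L → . , S ,], [S → . , S], [S → . L S], [S → . L], [S → . a , S], [S → . id a a], [S → a , . S] }  — shift
  I11: { [S → a , S .] }  — reduce
  I12: { [L → , S , .] }  — reduce
  I13: { [S → L S .] }  — reduce
  I14: { [L → , S . ,], [S → , S .] }  — shift, reduce

I4 contains reduce item [S → L .] and shift items [L → . , S ,], [S → . , S], [S → . a , S], [S → . id a a] — shift-reduce conflict.
I14 contains reduce item [S → , S .] and shift item [L → , S . ,] — shift-reduce conflict.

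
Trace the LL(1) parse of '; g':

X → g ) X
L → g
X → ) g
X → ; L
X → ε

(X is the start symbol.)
Stack is shown with the top on the left.

Stack  Input  Action
--------------------
X $    ; g $  output X → ; L
; L $  ; g $  match ';'
L $    g $    output L → g
g $    g $    match 'g'
$      $      accept

The string is accepted.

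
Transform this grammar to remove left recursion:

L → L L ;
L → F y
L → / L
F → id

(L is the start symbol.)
L is directly left-recursive. The standard transformation for
  A → A α₁ | ... | A α_m | β₁ | ... | β_n
is
  A  → β₁ A' | ... | β_n A'
  A' → α₁ A' | ... | α_m A' | ε

L → F y becomes L → F y L'
L → / L becomes L → / L L'
L → L L ; becomes L' → L ; L'
Add L' → ε

Productions for other non-terminals are unchanged:
  F → id

Resulting grammar:
L → F y L'
L → / L L'
L' → L ; L'
L' → ε
F → id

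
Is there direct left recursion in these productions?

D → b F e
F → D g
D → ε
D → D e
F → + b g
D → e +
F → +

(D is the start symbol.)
D → b F e: starts with b
F → D g: starts with D
D → ε: starts with ε
D → D e: LEFT RECURSIVE (starts with D)
F → + b g: starts with '+'
D → e +: starts with e
F → +: starts with '+'

The grammar has direct left recursion on: D.

Answer: Yes, D is left-recursive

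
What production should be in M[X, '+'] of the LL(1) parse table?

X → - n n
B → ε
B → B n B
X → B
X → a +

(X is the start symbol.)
Empty (error entry)

To find M[X, '+'], we find productions for X where '+' is in the predict set (PREDICT(N → α) = (FIRST(α) \ {ε}) ∪ (FOLLOW(N) if α ⇒* ε)).

Relevant sets:
  FIRST(B) = { 'n', ε }
  FOLLOW(X) = { $ }

X → - n n: PREDICT = { '-' }
X → B: PREDICT = { $, 'n' }
X → a +: PREDICT = { 'a' }

M[X, '+'] is empty (no production applies)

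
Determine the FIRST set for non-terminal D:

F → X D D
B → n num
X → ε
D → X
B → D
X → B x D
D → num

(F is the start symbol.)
{ 'n', 'num', 'x', ε }

FIRST sets of the other non-terminals involved (by the same procedure, iterated to a fixed point):
  FIRST(X) = { 'n', 'num', 'x', ε }

From D → X:
  - X is a non-terminal: add FIRST(X) \ {ε} = { 'n', 'num', 'x' }
    X is nullable and nothing follows, so the whole right-hand side can vanish: ε ∈ FIRST(D)
From D → num:
  - num is a terminal: add 'num' and stop

Collecting: FIRST(D) = { 'n', 'num', 'x', ε }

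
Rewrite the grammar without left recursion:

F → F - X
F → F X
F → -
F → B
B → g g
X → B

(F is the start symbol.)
F is directly left-recursive. The standard transformation for
  A → A α₁ | ... | A α_m | β₁ | ... | β_n
is
  A  → β₁ A' | ... | β_n A'
  A' → α₁ A' | ... | α_m A' | ε

F → - becomes F → - F'
F → B becomes F → B F'
F → F - X becomes F' → - X F'
F → F X becomes F' → X F'
Add F' → ε

Productions for other non-terminals are unchanged:
  B → g g
  X → B

Resulting grammar:
F → - F'
F → B F'
F' → - X F'
F' → X F'
F' → ε
B → g g
X → B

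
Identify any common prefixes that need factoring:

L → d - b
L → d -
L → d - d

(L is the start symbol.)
Yes, L has productions with common prefix 'd -'

Left-factoring is needed when two productions for the same non-terminal
share a common prefix on the right-hand side.

Productions for L:
  L → d - b
  L → d -
  L → d - d

Found common prefix 'd -' in productions for L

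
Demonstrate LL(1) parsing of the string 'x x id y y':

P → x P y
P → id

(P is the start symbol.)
Stack is shown with the top on the left.

Stack      Input         Action
-------------------------------
P $        x x id y y $  output P → x P y
x P y $    x x id y y $  match 'x'
P y $      x id y y $    output P → x P y
x P y y $  x id y y $    match 'x'
P y y $    id y y $      output P → id
id y y $   id y y $      match 'id'
y y $      y y $         match 'y'
y $        y $           match 'y'
$          $             accept

The string is accepted.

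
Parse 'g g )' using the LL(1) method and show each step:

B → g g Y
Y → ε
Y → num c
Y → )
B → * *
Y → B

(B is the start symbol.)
LL(1) parsing maintains a stack (initially the start symbol over $) and the input. At each step: if the stack top is a terminal, match it against the current input token; if it is a non-terminal N, replace it with the RHS of M[N, lookahead] (the unique production whose predict set contains the lookahead).

Stack is shown with the top on the left.

Stack    Input    Action
------------------------
B $      g g ) $  output B → g g Y
g g Y $  g g ) $  match 'g'
g Y $    g ) $    match 'g'
Y $      ) $      output Y → )
) $      ) $      match ')'
$        $        accept

The string is accepted.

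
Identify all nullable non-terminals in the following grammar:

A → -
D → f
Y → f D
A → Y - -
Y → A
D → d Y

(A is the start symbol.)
None

There are no ε-productions, so no non-terminal can derive ε.
No non-terminals are nullable.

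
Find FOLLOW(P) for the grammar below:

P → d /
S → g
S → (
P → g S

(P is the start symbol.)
{ $ }

To compute FOLLOW(P), find every occurrence of P on a right-hand side N → α P β: add FIRST(β) \ {ε}, and if β is empty or nullable also add FOLLOW(N). Iterate to a fixed point.

P is the start symbol, so $ ∈ FOLLOW(P).
P does not occur on any right-hand side.

Taking the union: FOLLOW(P) = { $ }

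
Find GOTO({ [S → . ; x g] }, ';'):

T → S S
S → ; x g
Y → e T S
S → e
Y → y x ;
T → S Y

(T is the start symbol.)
GOTO(I, ';') = CLOSURE({ [A → αX.β] : [A → α.Xβ] ∈ I, X = ';' })

Items with dot before ';', with the dot advanced:
  [S → . ; x g] → [S → ; . x g]
Closure adds nothing (no advanced item has the dot before a non-terminal).

GOTO = { [S → ; . x g] }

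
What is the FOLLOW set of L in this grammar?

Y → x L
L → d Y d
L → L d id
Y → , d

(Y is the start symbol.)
To compute FOLLOW(L), find every occurrence of L on a right-hand side N → α L β: add FIRST(β) \ {ε}, and if β is empty or nullable also add FOLLOW(N). Iterate to a fixed point.

In Y → x L: L is at the end, add FOLLOW(Y)
In L → L d id: L is followed by d id, add FIRST(d id) \ {ε} = { 'd' }

The FOLLOW sets referred to above (computed the same way, to a fixed point):
  FOLLOW(Y) = { $, 'd' }

Taking the union: FOLLOW(L) = { $, 'd' }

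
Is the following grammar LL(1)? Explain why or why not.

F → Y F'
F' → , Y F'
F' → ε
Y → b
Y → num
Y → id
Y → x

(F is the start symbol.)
A grammar is LL(1) if for each non-terminal N with multiple productions, the predict sets of those productions are pairwise disjoint, where PREDICT(N → α) = (FIRST(α) \ {ε}) ∪ (FOLLOW(N) if α ⇒* ε).

Relevant sets:
  FOLLOW(F') = { $ }

For F':
  PREDICT(F' → ',' Y F') = { ',' }
  PREDICT(F' → ε) = { $ }
For Y:
  PREDICT(Y → b) = { 'b' }
  PREDICT(Y → num) = { 'num' }
  PREDICT(Y → id) = { 'id' }
  PREDICT(Y → x) = { 'x' }
F has a single production, so nothing to check there.

All predict sets are disjoint. The grammar IS LL(1).

Answer: Yes, the grammar is LL(1).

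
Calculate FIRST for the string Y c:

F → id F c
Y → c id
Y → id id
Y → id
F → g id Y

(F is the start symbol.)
FIRST sets of the non-terminals involved (from the grammar, by fixed-point iteration):
  FIRST(Y) = { 'c', 'id' }

To compute FIRST(Y c), process the symbols left to right:
Symbol Y is a non-terminal. Add FIRST(Y) \ {ε} = { 'c', 'id' }
Y is not nullable (ε ∉ FIRST(Y)), so stop here.
FIRST(Y c) = { 'c', 'id' }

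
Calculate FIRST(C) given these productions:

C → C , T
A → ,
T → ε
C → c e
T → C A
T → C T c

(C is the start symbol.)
To compute FIRST(C), examine every production with C on the left-hand side, reading each right-hand side left to right until a non-nullable symbol is reached.

From C → C , T:
  - C is the symbol being defined: contributes nothing new
    C is not nullable, so stop
From C → c e:
  - c is a terminal: add 'c' and stop

Collecting: FIRST(C) = { 'c' }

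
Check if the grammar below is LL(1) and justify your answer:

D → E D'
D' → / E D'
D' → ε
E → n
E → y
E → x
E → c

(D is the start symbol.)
Yes, the grammar is LL(1).

Relevant sets:
  FOLLOW(D') = { $ }

For D':
  PREDICT(D' → '/' E D') = { '/' }
  PREDICT(D' → ε) = { $ }
For E:
  PREDICT(E → n) = { 'n' }
  PREDICT(E → y) = { 'y' }
  PREDICT(E → x) = { 'x' }
  PREDICT(E → c) = { 'c' }
D has a single production, so nothing to check there.

All predict sets are disjoint. The grammar IS LL(1).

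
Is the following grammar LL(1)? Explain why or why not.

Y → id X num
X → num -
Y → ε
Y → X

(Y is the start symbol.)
Relevant sets:
  FIRST(X) = { 'num' }
  FOLLOW(Y) = { $ }

For Y:
  PREDICT(Y → id X num) = { 'id' }
  PREDICT(Y → ε) = { $ }
  PREDICT(Y → X) = { 'num' }
X has a single production, so nothing to check there.

All predict sets are disjoint. The grammar IS LL(1).

Answer: Yes, the grammar is LL(1).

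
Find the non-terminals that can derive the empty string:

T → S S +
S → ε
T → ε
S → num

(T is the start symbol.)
{ 'S', 'T' }

ε-productions: S → ε, T → ε
So S, T are immediately nullable.
Every non-terminal is now nullable.
Nullable = { 'S', 'T' }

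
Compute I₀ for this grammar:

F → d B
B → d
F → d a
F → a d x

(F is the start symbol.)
{ [F → . a d x], [F → . d B], [F → . d a], [F' → . F] }

First, augment the grammar with F' → F
I₀ = CLOSURE({ [F' → . F] }):
  [F' → . F] has the dot before F: add [F → . d B], [F → . d a], [F → . a d x]
No further items can be added.

I₀ = { [F → . a d x], [F → . d B], [F → . d a], [F' → . F] }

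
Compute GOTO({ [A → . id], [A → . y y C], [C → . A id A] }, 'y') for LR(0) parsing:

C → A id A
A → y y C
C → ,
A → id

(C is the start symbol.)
GOTO(I, 'y') = CLOSURE({ [A → αX.β] : [A → α.Xβ] ∈ I, X = 'y' })

Items with dot before 'y', with the dot advanced:
  [A → . y y C] → [A → y . y C]
Closure adds nothing (no advanced item has the dot before a non-terminal).

GOTO = { [A → y . y C] }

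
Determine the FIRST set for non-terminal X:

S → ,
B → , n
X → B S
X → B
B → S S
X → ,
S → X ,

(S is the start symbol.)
FIRST sets of the other non-terminals involved (by the same procedure, iterated to a fixed point):
  FIRST(B) = { ',' }

From X → B S:
  - B is a non-terminal: add FIRST(B) \ {ε} = { ',' }
    B is not nullable, so stop
From X → B:
  - B is a non-terminal: add FIRST(B) \ {ε} = { ',' }
    B is not nullable, so stop
From X → ,:
  - ',' is a terminal: add ',' and stop

Collecting: FIRST(X) = { ',' }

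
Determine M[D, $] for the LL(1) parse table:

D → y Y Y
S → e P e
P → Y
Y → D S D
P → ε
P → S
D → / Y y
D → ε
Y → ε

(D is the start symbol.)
D → ε

To find M[D, $], we find productions for D where $ is in the predict set (PREDICT(N → α) = (FIRST(α) \ {ε}) ∪ (FOLLOW(N) if α ⇒* ε)).

Relevant sets:
  FOLLOW(D) = { $, '/', 'e', 'y' }

D → y Y Y: PREDICT = { 'y' }
D → / Y y: PREDICT = { '/' }
D → ε: PREDICT = { $, '/', 'e', 'y' }
  $ is in predict set, so this production goes in M[D, $]

M[D, $] = D → ε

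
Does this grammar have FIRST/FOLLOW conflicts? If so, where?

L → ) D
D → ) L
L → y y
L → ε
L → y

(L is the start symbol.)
Nullable non-terminals: L.

L: nullable alternative(s) L → ε; FOLLOW(L) = { $ }
  L → ) D: FIRST \ {ε} = { ')' } — disjoint from FOLLOW(L)
  L → y y: FIRST \ {ε} = { 'y' } — disjoint from FOLLOW(L)
  L → ε: FIRST \ {ε} = { } — this is the only nullable alternative, skip
  L → y: FIRST \ {ε} = { 'y' } — disjoint from FOLLOW(L)

D has no nullable alternative, so no FIRST/FOLLOW check is needed there.

No FIRST/FOLLOW conflicts found.

Answer: No FIRST/FOLLOW conflicts.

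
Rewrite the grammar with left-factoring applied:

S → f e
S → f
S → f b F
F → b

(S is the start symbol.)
Left-factoring transforms A → αβ₁ | αβ₂ into A → αA' and A' → β₁ | β₂
(α is the longest common prefix among the alternatives). Repeat until
no nonterminal has two alternatives with a common prefix.

Round 1: S has alternatives sharing prefix 'f'. Introduce S': S → f S'
  Add: S' → e
  Add: S' → ε
  Add: S' → b F

No remaining common prefixes — done.

Resulting grammar:
S → f S'
S' → e
S' → ε
S' → b F
F → b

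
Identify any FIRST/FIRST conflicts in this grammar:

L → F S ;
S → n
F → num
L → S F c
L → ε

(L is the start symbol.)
No FIRST/FIRST conflicts.

A FIRST/FIRST conflict occurs when two productions N → α and N → β for the same non-terminal have FIRST(α) ∩ FIRST(β) ≠ ∅ (with ε ∈ FIRST of a nullable right-hand side, so two nullable alternatives also conflict).

FIRST sets of the non-terminals at (or reachable through a nullable prefix from) the front of some alternative:
  FIRST(F) = { 'num' }
  FIRST(S) = { 'n' }

Productions for L:
  L → F S ;: FIRST = { 'num' }
  L → S F c: FIRST = { 'n' }
  L → ε: FIRST = { ε }
S, F have only one production, so no FIRST/FIRST conflict is possible there.

All alternatives of each non-terminal have pairwise disjoint FIRST sets.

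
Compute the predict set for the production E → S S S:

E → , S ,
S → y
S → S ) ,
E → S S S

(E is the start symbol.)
{ 'y' }

PREDICT(E → S S S) = (FIRST(RHS) \ {ε}) ∪ (FOLLOW(E) if ε ∈ FIRST(RHS), i.e. RHS ⇒* ε)
FIRST(S) = { 'y' }
FIRST(S S S) = { 'y' }
ε ∉ FIRST(S S S), so FOLLOW(E) is not added.
PREDICT(E → S S S) = { 'y' }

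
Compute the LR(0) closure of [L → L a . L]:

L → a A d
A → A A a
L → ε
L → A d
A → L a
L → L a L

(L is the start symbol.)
To compute CLOSURE, for each item [A → α.Bβ] where B is a non-terminal, add [B → .γ] for all productions B → γ; repeat for the newly added items until nothing changes.

Start with: [L → L a . L]
  [L → L a . L] has the dot before L: add [L → . a A d], [L → .], [L → . A d], [L → . L a L]
  [L → . A d] has the dot before A: add [A → . A A a], [A → . L a]
No further items can be added.

CLOSURE = { [A → . A A a], [A → . L a], [L → . A d], [L → . L a L], [L → . a A d], [L → .], [L → L a . L] }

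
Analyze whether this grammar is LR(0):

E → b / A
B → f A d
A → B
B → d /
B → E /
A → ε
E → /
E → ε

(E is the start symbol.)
Augment with E' → E and build the canonical LR(0) collection (I0 = CLOSURE({[E' → . E]}), then GOTO on every symbol after a dot until no new states appear). It has 14 states:
  I0: { [E → . /], [E → . b / A], [E → .], [E' → . E] }  — shift, reduce
  I1: { [E → / .] }  — reduce
  I2: { [E' → E .] }  — accept
  I3: { [E → b . / A] }  — shift
  I4: { [A → . B], [A → .], [B → . E /], [B → . d /], [B → . f A d], [E → . /], [E → . b / A], [E → .], [E → b / . A] }  — shift, 2 reduces
  I5: { [E → b / A .] }  — reduce
  I6: { [A → B .] }  — reduce
  I7: { [B → E . /] }  — shift
  I8: { [B → d . /] }  — shift
  I9: { [A → . B], [A → .], [B → . E /], [B → . d /], [B → . f A d], [B → f . A d], [E → . /], [E → . b / A], [E → .] }  — shift, 2 reduces
  I10: { [B → f A . d] }  — shift
  I11: { [B → f A d .] }  — reduce
  I12: { [B → d / .] }  — reduce
  I13: { [B → E / .] }  — reduce

Conflict in state I0:
  Shift-reduce conflict between [E → .] and [E → . /]
So the grammar is NOT LR(0).

Answer: No. Shift-reduce conflict between [E → .] and [E → . /]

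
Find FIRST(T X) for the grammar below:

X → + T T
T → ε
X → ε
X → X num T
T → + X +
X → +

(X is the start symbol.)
{ '+', 'num', ε }

FIRST sets of the non-terminals involved (from the grammar, by fixed-point iteration):
  FIRST(T) = { '+', ε }
  FIRST(X) = { '+', 'num', ε }

To compute FIRST(T X), process the symbols left to right:
Symbol T is a non-terminal. Add FIRST(T) \ {ε} = { '+' }
T is nullable (ε ∈ FIRST(T)), continue to the next symbol.
Symbol X is a non-terminal. Add FIRST(X) \ {ε} = { '+', 'num' }
X is nullable (ε ∈ FIRST(X)), continue to the next symbol.
All symbols are nullable, so ε is in the result.
FIRST(T X) = { '+', 'num', ε }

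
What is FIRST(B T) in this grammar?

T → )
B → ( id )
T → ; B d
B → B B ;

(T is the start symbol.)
FIRST sets of the non-terminals involved (from the grammar, by fixed-point iteration):
  FIRST(B) = { '(' }

To compute FIRST(B T), process the symbols left to right:
Symbol B is a non-terminal. Add FIRST(B) \ {ε} = { '(' }
B is not nullable (ε ∉ FIRST(B)), so stop here.
FIRST(B T) = { '(' }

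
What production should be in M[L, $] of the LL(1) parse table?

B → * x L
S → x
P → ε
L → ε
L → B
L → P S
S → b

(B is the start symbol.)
L → ε

To find M[L, $], we find productions for L where $ is in the predict set (PREDICT(N → α) = (FIRST(α) \ {ε}) ∪ (FOLLOW(N) if α ⇒* ε)).

Relevant sets:
  FIRST(B) = { '*' }
  FIRST(P) = { ε }
  FIRST(S) = { 'b', 'x' }
  FOLLOW(L) = { $ }

L → ε: PREDICT = { $ }
  $ is in predict set, so this production goes in M[L, $]
L → B: PREDICT = { '*' }
L → P S: PREDICT = { 'b', 'x' }

M[L, $] = L → ε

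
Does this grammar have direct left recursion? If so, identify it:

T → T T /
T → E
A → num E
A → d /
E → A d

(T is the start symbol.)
Yes, T is left-recursive

T → T T /: LEFT RECURSIVE (starts with T)
T → E: starts with E
A → num E: starts with num
A → d /: starts with d
E → A d: starts with A

The grammar has direct left recursion on: T.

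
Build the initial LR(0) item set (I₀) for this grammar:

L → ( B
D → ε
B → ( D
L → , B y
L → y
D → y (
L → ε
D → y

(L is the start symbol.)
First, augment the grammar with L' → L
I₀ = CLOSURE({ [L' → . L] }):
  [L' → . L] has the dot before L: add [L → . ( B], [L → . , B y], [L → . y], [L → .]
No further items can be added.

I₀ = { [L → . ( B], [L → . , B y], [L → . y], [L → .], [L' → . L] }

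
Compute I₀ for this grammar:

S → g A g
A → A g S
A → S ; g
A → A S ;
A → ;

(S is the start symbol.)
First, augment the grammar with S' → S
I₀ = CLOSURE({ [S' → . S] }):
  [S' → . S] has the dot before S: add [S → . g A g]
No further items can be added.

I₀ = { [S → . g A g], [S' → . S] }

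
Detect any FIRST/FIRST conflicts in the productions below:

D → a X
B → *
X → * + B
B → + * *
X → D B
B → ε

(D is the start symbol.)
A FIRST/FIRST conflict occurs when two productions N → α and N → β for the same non-terminal have FIRST(α) ∩ FIRST(β) ≠ ∅ (with ε ∈ FIRST of a nullable right-hand side, so two nullable alternatives also conflict).

FIRST sets of the non-terminals at (or reachable through a nullable prefix from) the front of some alternative:
  FIRST(D) = { 'a' }

Productions for B:
  B → *: FIRST = { '*' }
  B → + * *: FIRST = { '+' }
  B → ε: FIRST = { ε }
Productions for X:
  X → * + B: FIRST = { '*' }
  X → D B: FIRST = { 'a' }
D has only one production, so no FIRST/FIRST conflict is possible there.

All alternatives of each non-terminal have pairwise disjoint FIRST sets.

Answer: No FIRST/FIRST conflicts.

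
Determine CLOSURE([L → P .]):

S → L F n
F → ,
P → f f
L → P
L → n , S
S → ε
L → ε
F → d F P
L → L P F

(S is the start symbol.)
To compute CLOSURE, for each item [A → α.Bβ] where B is a non-terminal, add [B → .γ] for all productions B → γ; repeat for the newly added items until nothing changes.

Start with: [L → P .]
The dot is at the end, so nothing is added.

CLOSURE = { [L → P .] }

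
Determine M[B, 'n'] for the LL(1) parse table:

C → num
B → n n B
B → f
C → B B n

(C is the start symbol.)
To find M[B, 'n'], we find productions for B where 'n' is in the predict set (PREDICT(N → α) = (FIRST(α) \ {ε}) ∪ (FOLLOW(N) if α ⇒* ε)).

B → n n B: PREDICT = { 'n' }
  'n' is in predict set, so this production goes in M[B, 'n']
B → f: PREDICT = { 'f' }

M[B, 'n'] = B → n n B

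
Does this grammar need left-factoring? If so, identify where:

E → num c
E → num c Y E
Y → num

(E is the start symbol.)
Yes, E has productions with common prefix 'num c'

Left-factoring is needed when two productions for the same non-terminal
share a common prefix on the right-hand side.

Productions for E:
  E → num c
  E → num c Y E

Found common prefix 'num c' in productions for E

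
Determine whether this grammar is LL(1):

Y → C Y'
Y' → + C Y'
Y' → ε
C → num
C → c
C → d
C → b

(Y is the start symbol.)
A grammar is LL(1) if for each non-terminal N with multiple productions, the predict sets of those productions are pairwise disjoint, where PREDICT(N → α) = (FIRST(α) \ {ε}) ∪ (FOLLOW(N) if α ⇒* ε).

Relevant sets:
  FOLLOW(Y') = { $ }

For Y':
  PREDICT(Y' → '+' C Y') = { '+' }
  PREDICT(Y' → ε) = { $ }
For C:
  PREDICT(C → num) = { 'num' }
  PREDICT(C → c) = { 'c' }
  PREDICT(C → d) = { 'd' }
  PREDICT(C → b) = { 'b' }
Y has a single production, so nothing to check there.

All predict sets are disjoint. The grammar IS LL(1).

Answer: Yes, the grammar is LL(1).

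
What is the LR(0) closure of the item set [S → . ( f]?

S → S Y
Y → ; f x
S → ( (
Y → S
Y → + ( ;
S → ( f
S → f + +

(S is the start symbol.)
To compute CLOSURE, for each item [A → α.Bβ] where B is a non-terminal, add [B → .γ] for all productions B → γ; repeat for the newly added items until nothing changes.

Start with: [S → . ( f]
The dot precedes the terminal '(', so nothing is added.

CLOSURE = { [S → . ( f] }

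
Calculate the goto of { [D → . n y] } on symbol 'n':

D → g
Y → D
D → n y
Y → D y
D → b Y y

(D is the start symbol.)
GOTO(I, 'n') = CLOSURE({ [A → αX.β] : [A → α.Xβ] ∈ I, X = 'n' })

Items with dot before 'n', with the dot advanced:
  [D → . n y] → [D → n . y]
Closure adds nothing (no advanced item has the dot before a non-terminal).

GOTO = { [D → n . y] }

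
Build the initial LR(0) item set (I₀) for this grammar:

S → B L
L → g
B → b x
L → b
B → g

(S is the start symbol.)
First, augment the grammar with S' → S
I₀ = CLOSURE({ [S' → . S] }):
  [S' → . S] has the dot before S: add [S → . B L]
  [S → . B L] has the dot before B: add [B → . b x], [B → . g]
No further items can be added.

I₀ = { [B → . b x], [B → . g], [S → . B L], [S' → . S] }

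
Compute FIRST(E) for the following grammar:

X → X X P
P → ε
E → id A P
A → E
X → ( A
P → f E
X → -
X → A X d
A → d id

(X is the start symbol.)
To compute FIRST(E), examine every production with E on the left-hand side, reading each right-hand side left to right until a non-nullable symbol is reached.

From E → id A P:
  - id is a terminal: add 'id' and stop

Collecting: FIRST(E) = { 'id' }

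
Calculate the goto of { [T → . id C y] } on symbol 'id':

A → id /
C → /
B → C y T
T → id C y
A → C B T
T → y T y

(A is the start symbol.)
GOTO(I, 'id') = CLOSURE({ [A → αX.β] : [A → α.Xβ] ∈ I, X = 'id' })

Items with dot before 'id', with the dot advanced:
  [T → . id C y] → [T → id . C y]
Closure of the advanced items:
  [T → id . C y] has the dot before C: add [C → . /]

GOTO = { [C → . /], [T → id . C y] }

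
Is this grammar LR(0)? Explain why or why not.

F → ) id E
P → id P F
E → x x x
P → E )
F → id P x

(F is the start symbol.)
Yes, the grammar is LR(0)

A grammar is LR(0) if no state in the canonical LR(0) collection has:
  - both a shift item (dot before a terminal) and a complete item (shift-reduce conflict), or
  - two or more complete items (reduce-reduce conflict; the accept item [F' → F .] counts as a complete item here).

Augment with F' → F and build the canonical LR(0) collection (I0 = CLOSURE({[F' → . F]}), then GOTO on every symbol after a dot until no new states appear). It has 16 states:
  I0: { [F → . ) id E], [F → . id P x], [F' → . F] }  — shift
  I1: { [F → ) . id E] }  — shift
  I2: { [F' → F .] }  — accept
  I3: { [E → . x x x], [F → id . P x], [P → . E )], [P → . id P F] }  — shift
  I4: { [P → E . )] }  — shift
  I5: { [F → id P . x] }  — shift
  I6: { [E → . x x x], [P → . E )], [P → . id P F], [P → id . P F] }  — shift
  I7: { [E → x . x x] }  — shift
  I8: { [E → x x . x] }  — shift
  I9: { [E → x x x .] }  — reduce
  I10: { [F → . ) id E], [F → . id P x], [P → id P . F] }  — shift
  I11: { [P → id P F .] }  — reduce
  I12: { [F → id P x .] }  — reduce
  I13: { [P → E ) .] }  — reduce
  I14: { [E → . x x x], [F → ) id . E] }  — shift
  I15: { [F → ) id E .] }  — reduce

Every state is either a pure shift/goto state or contains exactly one complete item and nothing to shift — no conflicts. The grammar is LR(0).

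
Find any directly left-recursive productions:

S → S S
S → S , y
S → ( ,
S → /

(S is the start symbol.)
Yes, S is left-recursive

S → S S: LEFT RECURSIVE (starts with S)
S → S , y: LEFT RECURSIVE (starts with S)
S → ( ,: starts with '('
S → /: starts with '/'

The grammar has direct left recursion on: S.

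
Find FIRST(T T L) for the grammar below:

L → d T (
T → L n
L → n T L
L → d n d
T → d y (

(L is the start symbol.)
{ 'd', 'n' }

FIRST sets of the non-terminals involved (from the grammar, by fixed-point iteration):
  FIRST(T) = { 'd', 'n' }

To compute FIRST(T T L), process the symbols left to right:
Symbol T is a non-terminal. Add FIRST(T) \ {ε} = { 'd', 'n' }
T is not nullable (ε ∉ FIRST(T)), so stop here.
FIRST(T T L) = { 'd', 'n' }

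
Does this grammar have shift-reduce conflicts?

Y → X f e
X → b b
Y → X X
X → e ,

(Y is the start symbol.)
Augment with Y' → Y and build the canonical LR(0) collection (I0 = CLOSURE({[Y' → . Y]}), then GOTO on every symbol after a dot until no new states appear). It has 10 states:
  I0: { [X → . b b], [X → . e ,], [Y → . X X], [Y → . X f e], [Y' → . Y] }  — shift
  I1: { [X → . b b], [X → . e ,], [Y → X . X], [Y → X . f e] }  — shift
  I2: { [Y' → Y .] }  — accept
  I3: { [X → b . b] }  — shift
  I4: { [X → e . ,] }  — shift
  I5: { [X → e , .] }  — reduce
  I6: { [X → b b .] }  — reduce
  I7: { [Y → X X .] }  — reduce
  I8: { [Y → X f . e] }  — shift
  I9: { [Y → X f e .] }  — reduce

No state contains both a complete item and a shift item.

Answer: No shift-reduce conflicts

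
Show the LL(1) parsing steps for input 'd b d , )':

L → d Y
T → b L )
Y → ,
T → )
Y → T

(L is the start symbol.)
LL(1) parsing maintains a stack (initially the start symbol over $) and the input. At each step: if the stack top is a terminal, match it against the current input token; if it is a non-terminal N, replace it with the RHS of M[N, lookahead] (the unique production whose predict set contains the lookahead).

Stack is shown with the top on the left.

Stack    Input        Action
----------------------------
L $      d b d , ) $  output L → d Y
d Y $    d b d , ) $  match 'd'
Y $      b d , ) $    output Y → T
T $      b d , ) $    output T → b L )
b L ) $  b d , ) $    match 'b'
L ) $    d , ) $      output L → d Y
d Y ) $  d , ) $      match 'd'
Y ) $    , ) $        output Y → ,
, ) $    , ) $        match ','
) $      ) $          match ')'
$        $            accept

The string is accepted.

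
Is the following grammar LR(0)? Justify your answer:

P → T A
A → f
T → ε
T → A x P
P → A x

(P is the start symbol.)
A grammar is LR(0) if no state in the canonical LR(0) collection has:
  - both a shift item (dot before a terminal) and a complete item (shift-reduce conflict), or
  - two or more complete items (reduce-reduce conflict; the accept item [P' → P .] counts as a complete item here).

Augment with P' → P and build the canonical LR(0) collection (I0 = CLOSURE({[P' → . P]}), then GOTO on every symbol after a dot until no new states appear). It has 8 states:
  I0: { [A → . f], [P → . A x], [P → . T A], [P' → . P], [T → . A x P], [T → .] }  — shift, reduce
  I1: { [P → A . x], [T → A . x P] }  — shift
  I2: { [P' → P .] }  — accept
  I3: { [A → . f], [P → T . A] }  — shift
  I4: { [A → f .] }  — reduce
  I5: { [P → T A .] }  — reduce
  I6: { [A → . f], [P → . A x], [P → . T A], [P → A x .], [T → . A x P], [T → .], [T → A x . P] }  — shift, 2 reduces
  I7: { [T → A x P .] }  — reduce

Conflict in state I0:
  Shift-reduce conflict between [T → .] and [A → . f]
So the grammar is NOT LR(0).

Answer: No. Shift-reduce conflict between [T → .] and [A → . f]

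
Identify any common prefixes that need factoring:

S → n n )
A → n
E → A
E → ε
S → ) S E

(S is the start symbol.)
Left-factoring is needed when two productions for the same non-terminal
share a common prefix on the right-hand side.

Productions for S:
  S → n n )
  S → ) S E
Productions for E:
  E → A
  E → ε

No common prefixes found.

Answer: No, left-factoring is not needed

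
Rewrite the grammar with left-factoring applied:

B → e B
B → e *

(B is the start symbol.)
Left-factoring transforms A → αβ₁ | αβ₂ into A → αA' and A' → β₁ | β₂
(α is the longest common prefix among the alternatives). Repeat until
no nonterminal has two alternatives with a common prefix.

Round 1: B has alternatives sharing prefix 'e'. Introduce B': B → e B'
  Add: B' → B
  Add: B' → *

No remaining common prefixes — done.

Resulting grammar:
B → e B'
B' → B
B' → *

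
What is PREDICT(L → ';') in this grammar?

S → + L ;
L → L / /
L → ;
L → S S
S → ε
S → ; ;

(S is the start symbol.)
{ ';' }

PREDICT(L → ';') = (FIRST(RHS) \ {ε}) ∪ (FOLLOW(L) if ε ∈ FIRST(RHS), i.e. RHS ⇒* ε)
FIRST(';') = { ';' }
ε ∉ FIRST(';'), so FOLLOW(L) is not added.
PREDICT(L → ';') = { ';' }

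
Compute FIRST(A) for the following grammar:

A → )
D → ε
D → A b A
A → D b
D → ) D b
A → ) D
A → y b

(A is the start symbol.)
{ ')', 'b', 'y' }

To compute FIRST(A), examine every production with A on the left-hand side, reading each right-hand side left to right until a non-nullable symbol is reached.

FIRST sets of the other non-terminals involved (by the same procedure, iterated to a fixed point):
  FIRST(D) = { ')', 'b', 'y', ε }

From A → ):
  - ')' is a terminal: add ')' and stop
From A → D b:
  - D is a non-terminal: add FIRST(D) \ {ε} = { ')', 'b', 'y' }
    D is nullable, so continue to the next symbol
  - b is a terminal: add 'b' and stop
From A → ) D:
  - ')' is a terminal: add ')' and stop
From A → y b:
  - y is a terminal: add 'y' and stop

Collecting: FIRST(A) = { ')', 'b', 'y' }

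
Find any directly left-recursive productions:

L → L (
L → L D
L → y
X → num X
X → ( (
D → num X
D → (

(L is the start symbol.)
Direct left recursion occurs when N → N α for some non-terminal N (the right-hand side begins with the left-hand side itself).

L → L (: LEFT RECURSIVE (starts with L)
L → L D: LEFT RECURSIVE (starts with L)
L → y: starts with y
X → num X: starts with num
X → ( (: starts with '('
D → num X: starts with num
D → (: starts with '('

The grammar has direct left recursion on: L.

Answer: Yes, L is left-recursive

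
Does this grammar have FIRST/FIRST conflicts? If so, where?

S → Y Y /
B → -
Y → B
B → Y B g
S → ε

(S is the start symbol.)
Yes. B → '-' / B → Y B g on { '-' }

A FIRST/FIRST conflict occurs when two productions N → α and N → β for the same non-terminal have FIRST(α) ∩ FIRST(β) ≠ ∅ (with ε ∈ FIRST of a nullable right-hand side, so two nullable alternatives also conflict).

FIRST sets of the non-terminals at (or reachable through a nullable prefix from) the front of some alternative:
  FIRST(Y) = { '-' }

Productions for S:
  S → Y Y /: FIRST = { '-' }
  S → ε: FIRST = { ε }
Productions for B:
  B → -: FIRST = { '-' }
  B → Y B g: FIRST = { '-' }
Y has only one production, so no FIRST/FIRST conflict is possible there.

Conflict for B: B → - and B → Y B g
  Overlap: { '-' }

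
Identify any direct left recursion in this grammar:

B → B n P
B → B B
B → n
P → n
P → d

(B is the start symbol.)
Direct left recursion occurs when N → N α for some non-terminal N (the right-hand side begins with the left-hand side itself).

B → B n P: LEFT RECURSIVE (starts with B)
B → B B: LEFT RECURSIVE (starts with B)
B → n: starts with n
P → n: starts with n
P → d: starts with d

The grammar has direct left recursion on: B.

Answer: Yes, B is left-recursive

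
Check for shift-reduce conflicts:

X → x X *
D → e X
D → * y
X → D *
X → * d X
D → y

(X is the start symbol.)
No shift-reduce conflicts

A shift-reduce conflict occurs when an LR(0) state has both:
  - a complete (reduce) item [A → α .] (dot at the end), and
  - a shift item [B → β . c γ] (dot before a terminal).

Augment with X' → X and build the canonical LR(0) collection (I0 = CLOSURE({[X' → . X]}), then GOTO on every symbol after a dot until no new states appear). It has 14 states:
  I0: { [D → . * y], [D → . e X], [D → . y], [X → . * d X], [X → . D *], [X → . x X *], [X' → . X] }  — shift
  I1: { [D → * . y], [X → * . d X] }  — shift
  I2: { [X → D . *] }  — shift
  I3: { [X' → X .] }  — accept
  I4: { [D → . * y], [D → . e X], [D → . y], [D → e . X], [X → . * d X], [X → . D *], [X → . x X *] }  — shift
  I5: { [D → . * y], [D → . e X], [D → . y], [X → . * d X], [X → . D *], [X → . x X *], [X → x . X *] }  — shift
  I6: { [D → y .] }  — reduce
  I7: { [X → x X . *] }  — shift
  I8: { [X → x X * .] }  — reduce
  I9: { [D → e X .] }  — reduce
  I10: { [X → D * .] }  — reduce
  I11: { [D → . * y], [D → . e X], [D → . y], [X → * d . X], [X → . * d X], [X → . D *], [X → . x X *] }  — shift
  I12: { [D → * y .] }  — reduce
  I13: { [X → * d X .] }  — reduce

No state contains both a complete item and a shift item.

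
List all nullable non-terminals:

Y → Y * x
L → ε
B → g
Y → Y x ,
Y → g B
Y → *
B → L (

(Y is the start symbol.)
{ 'L' }

A non-terminal is nullable if it can derive ε (the empty string): either it has an ε-production, or it has a production whose right-hand side consists entirely of nullable non-terminals.

ε-productions: L → ε
So L is immediately nullable.
No further non-terminal can be added: every production for the remaining non-terminals contains a terminal or a non-nullable non-terminal.
Nullable = { 'L' }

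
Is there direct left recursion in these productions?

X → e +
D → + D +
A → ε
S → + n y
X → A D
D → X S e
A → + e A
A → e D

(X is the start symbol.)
Direct left recursion occurs when N → N α for some non-terminal N (the right-hand side begins with the left-hand side itself).

X → e +: starts with e
D → + D +: starts with '+'
A → ε: starts with ε
S → + n y: starts with '+'
X → A D: starts with A
D → X S e: starts with X
A → + e A: starts with '+'
A → e D: starts with e

No direct left recursion found.

Answer: No direct left recursion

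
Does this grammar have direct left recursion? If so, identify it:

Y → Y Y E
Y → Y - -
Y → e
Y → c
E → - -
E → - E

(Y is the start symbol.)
Yes, Y is left-recursive

Direct left recursion occurs when N → N α for some non-terminal N (the right-hand side begins with the left-hand side itself).

Y → Y Y E: LEFT RECURSIVE (starts with Y)
Y → Y - -: LEFT RECURSIVE (starts with Y)
Y → e: starts with e
Y → c: starts with c
E → - -: starts with '-'
E → - E: starts with '-'

The grammar has direct left recursion on: Y.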